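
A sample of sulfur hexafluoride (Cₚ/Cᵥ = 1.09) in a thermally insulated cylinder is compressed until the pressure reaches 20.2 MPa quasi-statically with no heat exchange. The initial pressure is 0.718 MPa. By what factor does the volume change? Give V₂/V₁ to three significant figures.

V₂/V₁ ≈ 0.0468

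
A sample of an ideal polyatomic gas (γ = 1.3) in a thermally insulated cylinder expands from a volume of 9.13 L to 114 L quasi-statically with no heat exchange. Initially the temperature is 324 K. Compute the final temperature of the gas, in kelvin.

T₂ ≈ 152 K

Adiabatic: T₁V₁^(γ−1) = T₂V₂^(γ−1) ⇒ T₂ = T₁ (V₁/V₂)^(γ−1).
T₂ = 324 × (9.13/114)^(0.3) = 151.9 K.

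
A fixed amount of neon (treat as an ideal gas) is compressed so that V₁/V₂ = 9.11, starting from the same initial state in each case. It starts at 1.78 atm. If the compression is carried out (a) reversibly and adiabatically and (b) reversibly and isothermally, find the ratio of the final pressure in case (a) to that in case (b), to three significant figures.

For a monatomic ideal gas γ = 5/3.
Isothermal: P_b = P₁(V₁/V₂) = 1.78×9.11.
Adiabatic: P_a = P₁(V₁/V₂)^γ = 1.78×9.11^(5/3).
P_a/P_b = (V₁/V₂)^(γ−1) = 9.11^(2/3) = 4.362.

P_adiabatic / P_isothermal ≈ 4.36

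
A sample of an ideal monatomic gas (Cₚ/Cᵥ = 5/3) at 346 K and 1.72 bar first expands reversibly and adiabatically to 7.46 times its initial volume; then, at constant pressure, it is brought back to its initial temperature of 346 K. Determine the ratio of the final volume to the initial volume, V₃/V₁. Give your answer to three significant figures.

V₃/V₁ ≈ 28.5

Adiabatic step: V₂/V₁ = 7.46; T₂ = T₁·(1/7.46)^(2/3) = 90.63 K.
Isobaric step: V₃/V₂ = T₃/T₂ = 346/90.63.
V₃/V₁ = (V₂/V₁)(V₃/V₂) = 7.46 × (346/90.63) = 28.48.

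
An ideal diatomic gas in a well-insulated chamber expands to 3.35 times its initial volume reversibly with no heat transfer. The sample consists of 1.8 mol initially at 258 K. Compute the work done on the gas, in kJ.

W ≈ -3.70 kJ

For a reversible adiabat TV^(γ−1) is constant, so T₂ = T₁ (V₁/V₂)^(γ−1).
γ = 7/5 for a diatomic ideal gas, so γ−1 = 2/5.
T₂ = 258 × (1/3.35)^(2/5) = 159.1 K.
Q = 0, so ΔU = W_on_gas = nCᵥΔT with Cᵥ = R/(γ−1) = 20.79 J/(mol·K).
ΔU = 1.8 × 20.79 × (159.1 − 258) = -3701 J.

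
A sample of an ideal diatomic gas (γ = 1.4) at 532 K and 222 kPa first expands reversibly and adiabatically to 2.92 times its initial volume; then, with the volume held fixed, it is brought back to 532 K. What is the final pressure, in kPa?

P₃ ≈ 76.0 kPa

Adiabatic step (PV^γ = const): P₂ = 222×(1/2.92)^(1.4) = 49.52 kPa; T₂ = 532×(1/2.92)^(0.4) = 346.5 K.
Isochoric: P₃ = P₂(T₃/T₂) = 49.52 × (532/346.5) = 76.03 kPa.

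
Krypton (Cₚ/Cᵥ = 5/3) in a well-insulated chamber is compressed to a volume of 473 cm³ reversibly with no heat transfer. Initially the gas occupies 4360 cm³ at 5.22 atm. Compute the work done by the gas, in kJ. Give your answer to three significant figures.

W ≈ -11.7 kJ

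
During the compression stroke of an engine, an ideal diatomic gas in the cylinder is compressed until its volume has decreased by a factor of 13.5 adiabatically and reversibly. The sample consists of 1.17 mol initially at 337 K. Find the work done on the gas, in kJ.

W ≈ 15.0 kJ

For a reversible adiabat TV^(γ−1) is constant, so T₂ = T₁ (V₁/V₂)^(γ−1).
γ = 7/5 for a diatomic ideal gas, so γ−1 = 2/5.
T₂ = 337 × 13.5^(2/5) = 954.5 K.
Q = 0, so ΔU = W_on_gas = nCᵥΔT with Cᵥ = R/(γ−1) = 20.79 J/(mol·K).
ΔU = 1.17 × 20.79 × (954.5 − 337) = 15020 J.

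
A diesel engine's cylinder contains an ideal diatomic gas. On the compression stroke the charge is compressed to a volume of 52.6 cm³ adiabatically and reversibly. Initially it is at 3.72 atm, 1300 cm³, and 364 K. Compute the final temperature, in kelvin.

For a reversible adiabat TV^(γ−1) is constant, so T₂ = T₁ (V₁/V₂)^(γ−1).
γ = 7/5 for a diatomic ideal gas.
T₂ = 364 × (1300/52.6)^(2/5) = 1313 K.

T₂ ≈ 1310 K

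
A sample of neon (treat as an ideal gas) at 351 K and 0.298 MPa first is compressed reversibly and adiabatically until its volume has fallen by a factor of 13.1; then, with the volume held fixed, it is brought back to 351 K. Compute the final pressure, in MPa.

For a monatomic ideal gas γ = 5/3.
Adiabatic step (PV^γ = const): P₂ = 0.298×13.1^(5/3) = 21.69 MPa; T₂ = 351×13.1^(2/3) = 1951 K.
Isochoric: P₃ = P₂(T₃/T₂) = 21.69 × (351/1951) = 3.904 MPa.

P₃ ≈ 3.90 MPa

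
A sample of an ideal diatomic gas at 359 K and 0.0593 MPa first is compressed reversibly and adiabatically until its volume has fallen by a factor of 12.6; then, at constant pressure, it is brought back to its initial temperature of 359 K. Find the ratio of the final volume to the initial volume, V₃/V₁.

For a diatomic ideal gas γ = 7/5.
Adiabatic step: V₂/V₁ = 0.07937; T₂ = T₁·12.6^(2/5) = 989.1 K.
Isobaric step: V₃/V₂ = T₃/T₂ = 359/989.1.
V₃/V₁ = (V₂/V₁)(V₃/V₂) = 0.07937 × (359/989.1) = 0.02881.

V₃/V₁ ≈ 0.0288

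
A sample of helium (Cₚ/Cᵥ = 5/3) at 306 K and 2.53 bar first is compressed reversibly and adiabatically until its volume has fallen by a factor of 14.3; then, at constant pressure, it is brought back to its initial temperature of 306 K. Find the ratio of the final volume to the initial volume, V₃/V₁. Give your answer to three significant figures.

Adiabatic step: V₂/V₁ = 0.06993; T₂ = T₁·14.3^(2/3) = 1803 K.
Isobaric step: V₃/V₂ = T₃/T₂ = 306/1803.
V₃/V₁ = (V₂/V₁)(V₃/V₂) = 0.06993 × (306/1803) = 0.01187.

V₃/V₁ ≈ 0.0119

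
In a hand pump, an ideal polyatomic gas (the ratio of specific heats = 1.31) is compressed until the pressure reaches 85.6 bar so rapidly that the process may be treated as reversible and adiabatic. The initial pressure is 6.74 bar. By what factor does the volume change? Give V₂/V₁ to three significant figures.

From PV^γ = const, V₂/V₁ = (P₁/P₂)^(1/γ).
V₂/V₁ = (6.74/85.6)^(0.763) = 0.1437.

V₂/V₁ ≈ 0.144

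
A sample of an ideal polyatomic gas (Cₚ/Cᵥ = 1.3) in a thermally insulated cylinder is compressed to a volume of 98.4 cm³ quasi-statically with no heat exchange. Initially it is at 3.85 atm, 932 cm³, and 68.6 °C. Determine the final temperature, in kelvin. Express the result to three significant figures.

Adiabatic: T₁V₁^(γ−1) = T₂V₂^(γ−1) ⇒ T₂ = T₁ (V₁/V₂)^(γ−1).
T₁ = 68.6 °C = 341.8 K.
T₂ = 341.8 × (932/98.4)^(0.3) = 670.9 K.

T₂ ≈ 671 K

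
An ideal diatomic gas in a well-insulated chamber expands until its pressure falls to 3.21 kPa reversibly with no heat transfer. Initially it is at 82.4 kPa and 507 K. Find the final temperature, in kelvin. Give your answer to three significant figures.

T₂ ≈ 201 K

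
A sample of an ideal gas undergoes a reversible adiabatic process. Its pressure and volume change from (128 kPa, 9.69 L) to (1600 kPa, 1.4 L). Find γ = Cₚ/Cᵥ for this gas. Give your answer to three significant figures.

PV^γ = const ⇒ γ = ln(P₂/P₁) / ln(V₁/V₂).
γ = ln(1600/128) / ln(9.69/1.4) = 1.306.

γ ≈ 1.31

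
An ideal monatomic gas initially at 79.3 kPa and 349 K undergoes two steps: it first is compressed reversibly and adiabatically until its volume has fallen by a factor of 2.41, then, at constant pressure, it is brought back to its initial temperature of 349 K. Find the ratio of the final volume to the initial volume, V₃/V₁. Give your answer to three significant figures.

V₃/V₁ ≈ 0.231

For a monatomic ideal gas γ = 5/3.
Adiabatic step: V₂/V₁ = 0.4149; T₂ = T₁·2.41^(2/3) = 627.3 K.
Isobaric step: V₃/V₂ = T₃/T₂ = 349/627.3.
V₃/V₁ = (V₂/V₁)(V₃/V₂) = 0.4149 × (349/627.3) = 0.2308.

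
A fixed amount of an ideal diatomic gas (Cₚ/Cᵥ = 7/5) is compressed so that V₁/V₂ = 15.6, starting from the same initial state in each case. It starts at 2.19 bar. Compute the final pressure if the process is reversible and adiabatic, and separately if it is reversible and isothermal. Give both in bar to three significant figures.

adiabatic: 103 bar; isothermal: 34.2 bar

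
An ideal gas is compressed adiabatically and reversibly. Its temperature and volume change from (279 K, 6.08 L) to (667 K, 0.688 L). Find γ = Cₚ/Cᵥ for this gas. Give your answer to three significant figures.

γ ≈ 1.40

TV^(γ−1) = const ⇒ γ − 1 = ln(T₂/T₁) / ln(V₁/V₂).
γ = 1 + ln(667/279) / ln(6.08/0.688) = 1.4.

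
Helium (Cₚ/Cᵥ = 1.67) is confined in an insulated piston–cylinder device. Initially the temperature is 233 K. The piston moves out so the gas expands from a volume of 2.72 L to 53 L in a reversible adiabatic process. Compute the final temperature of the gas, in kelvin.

For a reversible adiabat TV^(γ−1) is constant, so T₂ = T₁ (V₁/V₂)^(γ−1).
T₂ = 233 × (2.72/53)^(0.67) = 31.86 K.

T₂ ≈ 31.9 K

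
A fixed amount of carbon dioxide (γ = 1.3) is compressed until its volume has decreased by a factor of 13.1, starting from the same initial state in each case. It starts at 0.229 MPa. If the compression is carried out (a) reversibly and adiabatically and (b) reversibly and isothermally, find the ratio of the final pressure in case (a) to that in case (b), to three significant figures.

P_adiabatic / P_isothermal ≈ 2.16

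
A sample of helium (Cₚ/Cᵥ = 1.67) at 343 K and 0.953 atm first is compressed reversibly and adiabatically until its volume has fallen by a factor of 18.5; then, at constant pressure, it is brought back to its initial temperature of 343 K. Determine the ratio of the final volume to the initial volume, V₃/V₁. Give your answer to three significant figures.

V₃/V₁ ≈ 0.00765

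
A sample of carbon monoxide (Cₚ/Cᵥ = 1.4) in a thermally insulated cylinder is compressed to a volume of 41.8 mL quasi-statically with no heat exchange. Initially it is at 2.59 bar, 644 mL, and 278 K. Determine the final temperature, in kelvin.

For a reversible adiabat TV^(γ−1) is constant, so T₂ = T₁ (V₁/V₂)^(γ−1).
T₂ = 278 × (644/41.8)^(0.4) = 830.1 K.

T₂ ≈ 830 K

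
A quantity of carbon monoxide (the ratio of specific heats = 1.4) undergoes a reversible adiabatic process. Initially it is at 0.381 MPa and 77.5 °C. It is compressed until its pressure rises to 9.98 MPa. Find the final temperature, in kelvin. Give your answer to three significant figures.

T₂ ≈ 891 K

Along an adiabat T P^((1−γ)/γ) is constant, so T₂ = T₁ (P₂/P₁)^((γ−1)/γ).
T₁ = 77.5 °C = 350.6 K.
T₂ = 350.6 × (9.98/0.381)^(0.286) = 891.4 K.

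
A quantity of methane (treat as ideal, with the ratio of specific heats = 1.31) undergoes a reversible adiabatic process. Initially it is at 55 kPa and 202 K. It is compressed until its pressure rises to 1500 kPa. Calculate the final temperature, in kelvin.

T₂ ≈ 442 K

Along an adiabat T P^((1−γ)/γ) is constant, so T₂ = T₁ (P₂/P₁)^((γ−1)/γ).
T₂ = 202 × (1500/55)^(0.237) = 441.7 K.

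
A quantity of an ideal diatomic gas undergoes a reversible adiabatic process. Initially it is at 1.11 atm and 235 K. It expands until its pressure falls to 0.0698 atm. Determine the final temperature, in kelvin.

T₂ ≈ 107 K

Along an adiabat T P^((1−γ)/γ) is constant, so T₂ = T₁ (P₂/P₁)^((γ−1)/γ).
For a diatomic ideal gas γ = 7/5, so (γ−1)/γ = 2/7.
T₂ = 235 × (0.0698/1.11)^(2/7) = 106.6 K.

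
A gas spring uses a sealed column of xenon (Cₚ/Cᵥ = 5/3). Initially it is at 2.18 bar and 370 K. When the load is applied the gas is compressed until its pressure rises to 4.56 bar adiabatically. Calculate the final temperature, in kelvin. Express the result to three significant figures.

Adiabatic: T₂/T₁ = (P₂/P₁)^((γ−1)/γ).
T₂ = 370 × (4.56/2.18)^(2/5) = 497.1 K.

T₂ ≈ 497 K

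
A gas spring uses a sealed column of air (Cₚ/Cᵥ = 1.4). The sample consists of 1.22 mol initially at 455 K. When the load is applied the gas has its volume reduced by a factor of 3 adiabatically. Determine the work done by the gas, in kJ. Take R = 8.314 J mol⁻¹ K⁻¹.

For a reversible adiabat TV^(γ−1) is constant, so T₂ = T₁ (V₁/V₂)^(γ−1).
T₂ = 455 × 3^(0.4) = 706.1 K.
Q = 0, so ΔU = W_on_gas = nCᵥΔT with Cᵥ = R/(γ−1) = 20.79 J/(mol·K).
ΔU = 1.22 × 20.79 × (706.1 − 455) = 6367 J.
Work done by the gas = −ΔU = -6367 J.

W ≈ -6.37 kJ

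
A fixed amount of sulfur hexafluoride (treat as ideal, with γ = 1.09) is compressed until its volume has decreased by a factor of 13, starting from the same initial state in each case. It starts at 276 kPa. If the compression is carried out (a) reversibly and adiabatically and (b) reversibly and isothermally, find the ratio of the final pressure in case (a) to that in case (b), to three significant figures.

Isothermal: P_b = P₁(V₁/V₂) = 276×13.
Adiabatic: P_a = P₁(V₁/V₂)^γ = 276×13^(1.09).
P_a/P_b = (V₁/V₂)^(γ−1) = 13^(0.09) = 1.26.

P_adiabatic / P_isothermal ≈ 1.26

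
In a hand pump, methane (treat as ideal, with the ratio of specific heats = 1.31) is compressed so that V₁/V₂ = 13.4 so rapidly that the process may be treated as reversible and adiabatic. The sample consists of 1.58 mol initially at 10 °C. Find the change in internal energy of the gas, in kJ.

ΔU ≈ 14.8 kJ

For a reversible adiabat TV^(γ−1) is constant, so T₂ = T₁ (V₁/V₂)^(γ−1).
T₁ = 10 °C = 283.1 K.
T₂ = 283.1 × 13.4^(0.31) = 633 K.
Q = 0, so ΔU = W_on_gas = nCᵥΔT with Cᵥ = R/(γ−1) = 26.82 J/(mol·K).
ΔU = 1.58 × 26.82 × (633 − 283.1) = 14830 J.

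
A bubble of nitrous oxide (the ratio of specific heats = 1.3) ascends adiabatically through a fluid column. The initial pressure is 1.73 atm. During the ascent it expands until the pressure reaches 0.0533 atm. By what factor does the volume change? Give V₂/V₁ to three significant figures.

V₂/V₁ ≈ 14.5

From PV^γ = const, V₂/V₁ = (P₁/P₂)^(1/γ).
V₂/V₁ = (1.73/0.0533)^(0.769) = 14.54.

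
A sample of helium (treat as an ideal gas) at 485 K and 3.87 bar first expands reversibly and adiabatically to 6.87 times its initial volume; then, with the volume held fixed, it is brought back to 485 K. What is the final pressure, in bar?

P₃ ≈ 0.563 bar

For a monatomic ideal gas γ = 5/3.
Adiabatic step (PV^γ = const): P₂ = 3.87×(1/6.87)^(5/3) = 0.1559 bar; T₂ = 485×(1/6.87)^(2/3) = 134.2 K.
Isochoric: P₃ = P₂(T₃/T₂) = 0.1559 × (485/134.2) = 0.5633 bar.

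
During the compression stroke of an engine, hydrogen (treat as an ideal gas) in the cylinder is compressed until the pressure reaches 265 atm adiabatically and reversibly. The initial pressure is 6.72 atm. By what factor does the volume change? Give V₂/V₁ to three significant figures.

V₂/V₁ ≈ 0.0725

From PV^γ = const, V₂/V₁ = (P₁/P₂)^(1/γ).
For a diatomic ideal gas γ = 7/5.
V₂/V₁ = (6.72/265)^(5/7) = 0.07246.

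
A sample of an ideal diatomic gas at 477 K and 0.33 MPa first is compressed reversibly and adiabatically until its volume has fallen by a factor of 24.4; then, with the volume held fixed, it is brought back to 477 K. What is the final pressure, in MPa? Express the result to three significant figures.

For a diatomic ideal gas γ = 7/5.
Adiabatic step (PV^γ = const): P₂ = 0.33×24.4^(7/5) = 28.9 MPa; T₂ = 477×24.4^(2/5) = 1712 K.
Isochoric: P₃ = P₂(T₃/T₂) = 28.9 × (477/1712) = 8.052 MPa.

P₃ ≈ 8.05 MPa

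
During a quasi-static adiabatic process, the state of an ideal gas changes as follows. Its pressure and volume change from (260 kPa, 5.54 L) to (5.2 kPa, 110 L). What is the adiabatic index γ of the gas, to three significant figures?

PV^γ = const ⇒ γ = ln(P₂/P₁) / ln(V₁/V₂).
γ = ln(5.2/260) / ln(5.54/110) = 1.309.

γ ≈ 1.31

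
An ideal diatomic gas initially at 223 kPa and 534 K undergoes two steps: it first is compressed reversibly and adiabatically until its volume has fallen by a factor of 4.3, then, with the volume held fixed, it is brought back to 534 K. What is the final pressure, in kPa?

For a diatomic ideal gas γ = 7/5.
Adiabatic step (PV^γ = const): P₂ = 223×4.3^(7/5) = 1719 kPa; T₂ = 534×4.3^(2/5) = 957 K.
Isochoric: P₃ = P₂(T₃/T₂) = 1719 × (534/957) = 958.9 kPa.

P₃ ≈ 959 kPa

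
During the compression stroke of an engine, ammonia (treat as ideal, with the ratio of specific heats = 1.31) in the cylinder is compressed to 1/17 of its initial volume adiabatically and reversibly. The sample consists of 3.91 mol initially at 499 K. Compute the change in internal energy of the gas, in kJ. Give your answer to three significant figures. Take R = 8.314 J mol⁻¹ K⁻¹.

For a reversible adiabat TV^(γ−1) is constant, so T₂ = T₁ (V₁/V₂)^(γ−1).
T₂ = 499 × 17^(0.31) = 1201 K.
Q = 0, so ΔU = W_on_gas = nCᵥΔT with Cᵥ = R/(γ−1) = 26.82 J/(mol·K).
ΔU = 3.91 × 26.82 × (1201 − 499) = 73610 J.

ΔU ≈ 73.6 kJ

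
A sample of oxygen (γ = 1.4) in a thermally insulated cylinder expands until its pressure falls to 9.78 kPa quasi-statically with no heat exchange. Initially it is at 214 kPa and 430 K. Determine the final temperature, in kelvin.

Adiabatic: T₂/T₁ = (P₂/P₁)^((γ−1)/γ).
T₂ = 430 × (9.78/214)^(0.286) = 178.1 K.

T₂ ≈ 178 K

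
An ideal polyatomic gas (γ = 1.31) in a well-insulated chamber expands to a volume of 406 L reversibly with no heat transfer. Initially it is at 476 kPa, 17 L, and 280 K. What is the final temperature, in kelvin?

Adiabatic: T₁V₁^(γ−1) = T₂V₂^(γ−1) ⇒ T₂ = T₁ (V₁/V₂)^(γ−1).
T₂ = 280 × (17/406)^(0.31) = 104.7 K.

T₂ ≈ 105 K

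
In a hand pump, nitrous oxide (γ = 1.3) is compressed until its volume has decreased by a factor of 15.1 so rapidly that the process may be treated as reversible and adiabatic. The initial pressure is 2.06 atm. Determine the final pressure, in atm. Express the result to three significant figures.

P₂ ≈ 70.2 atm

Since PV^γ is constant along a reversible adiabat, P₂ = P₁ (V₁/V₂)^γ.
P₂ = 2.06 × 15.1^(1.3) = 70.23 atm.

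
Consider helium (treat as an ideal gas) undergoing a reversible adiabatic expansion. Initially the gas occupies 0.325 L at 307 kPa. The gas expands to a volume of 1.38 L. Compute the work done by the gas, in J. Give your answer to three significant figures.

γ = 5/3 for a monatomic ideal gas.
P₂ = P₁(V₁/V₂)^γ = 307×(0.325/1.38)^(5/3) = 27.57 kPa.
For a reversible adiabat, W_by_gas = (P₁V₁ − P₂V₂)/(γ−1).
W_by = (307000×0.000325 − 27570×0.00138) / (2/3) = 92.59 J.

W ≈ 92.6 J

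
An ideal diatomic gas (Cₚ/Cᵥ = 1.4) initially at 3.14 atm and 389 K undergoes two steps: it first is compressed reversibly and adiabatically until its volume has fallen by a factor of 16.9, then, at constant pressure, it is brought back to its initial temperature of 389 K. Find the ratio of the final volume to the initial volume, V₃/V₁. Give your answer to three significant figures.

V₃/V₁ ≈ 0.0191

Adiabatic step: V₂/V₁ = 0.05917; T₂ = T₁·16.9^(0.4) = 1205 K.
Isobaric step: V₃/V₂ = T₃/T₂ = 389/1205.
V₃/V₁ = (V₂/V₁)(V₃/V₂) = 0.05917 × (389/1205) = 0.0191.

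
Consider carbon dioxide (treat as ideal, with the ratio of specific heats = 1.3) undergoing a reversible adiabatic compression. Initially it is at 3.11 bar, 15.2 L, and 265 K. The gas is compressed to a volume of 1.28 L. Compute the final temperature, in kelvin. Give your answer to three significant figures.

T₂ ≈ 557 K

Adiabatic: T₁V₁^(γ−1) = T₂V₂^(γ−1) ⇒ T₂ = T₁ (V₁/V₂)^(γ−1).
T₂ = 265 × (15.2/1.28)^(0.3) = 556.7 K.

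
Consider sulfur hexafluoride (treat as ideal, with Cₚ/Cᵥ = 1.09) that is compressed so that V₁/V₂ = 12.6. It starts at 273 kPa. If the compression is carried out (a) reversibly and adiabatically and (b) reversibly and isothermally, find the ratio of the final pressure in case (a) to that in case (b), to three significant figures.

Isothermal: P_b = P₁(V₁/V₂) = 273×12.6.
Adiabatic: P_a = P₁(V₁/V₂)^γ = 273×12.6^(1.09).
P_a/P_b = (V₁/V₂)^(γ−1) = 12.6^(0.09) = 1.256.

P_adiabatic / P_isothermal ≈ 1.26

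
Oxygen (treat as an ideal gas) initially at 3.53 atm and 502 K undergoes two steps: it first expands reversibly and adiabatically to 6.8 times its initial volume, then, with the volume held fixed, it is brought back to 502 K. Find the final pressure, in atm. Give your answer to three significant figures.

For a diatomic ideal gas γ = 7/5.
Adiabatic step (PV^γ = const): P₂ = 3.53×(1/6.8)^(7/5) = 0.2411 atm; T₂ = 502×(1/6.8)^(2/5) = 233.2 K.
Isochoric: P₃ = P₂(T₃/T₂) = 0.2411 × (502/233.2) = 0.5191 atm.

P₃ ≈ 0.519 atm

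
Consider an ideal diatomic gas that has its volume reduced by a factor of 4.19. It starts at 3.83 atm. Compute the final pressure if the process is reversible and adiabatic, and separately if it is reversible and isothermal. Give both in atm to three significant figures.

adiabatic: 28.5 atm; isothermal: 16.0 atm

For a diatomic ideal gas γ = 7/5.
Isothermal: P₂ = P₁(V₁/V₂) = 3.83×4.19 = 16.05 atm.
Adiabatic: P₂ = P₁(V₁/V₂)^γ = 3.83×4.19^(7/5) = 28.46 atm.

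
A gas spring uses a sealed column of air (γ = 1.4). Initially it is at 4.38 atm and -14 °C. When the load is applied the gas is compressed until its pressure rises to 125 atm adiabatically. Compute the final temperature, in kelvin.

T₂ ≈ 675 K

Adiabatic: T₂/T₁ = (P₂/P₁)^((γ−1)/γ).
T₁ = -14 °C = 259.1 K.
T₂ = 259.1 × (125/4.38)^(0.286) = 675.1 K.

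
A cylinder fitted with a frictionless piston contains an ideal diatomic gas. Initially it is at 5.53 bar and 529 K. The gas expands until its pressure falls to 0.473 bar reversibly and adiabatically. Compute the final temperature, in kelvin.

T₂ ≈ 262 K

Adiabatic: T₂/T₁ = (P₂/P₁)^((γ−1)/γ).
For a diatomic ideal gas γ = 7/5, so (γ−1)/γ = 2/7.
T₂ = 529 × (0.473/5.53)^(2/7) = 262 K.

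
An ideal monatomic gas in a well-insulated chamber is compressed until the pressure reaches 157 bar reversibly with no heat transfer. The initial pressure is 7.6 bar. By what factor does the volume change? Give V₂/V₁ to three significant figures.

V₂/V₁ ≈ 0.163

From PV^γ = const, V₂/V₁ = (P₁/P₂)^(1/γ).
For a monatomic ideal gas γ = 5/3.
V₂/V₁ = (7.6/157)^(3/5) = 0.1625.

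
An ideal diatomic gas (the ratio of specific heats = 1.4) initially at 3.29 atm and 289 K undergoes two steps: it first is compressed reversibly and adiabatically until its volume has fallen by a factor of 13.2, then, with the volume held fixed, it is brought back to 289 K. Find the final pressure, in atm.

P₃ ≈ 43.4 atm

Adiabatic step (PV^γ = const): P₂ = 3.29×13.2^(1.4) = 121.9 atm; T₂ = 289×13.2^(0.4) = 811.2 K.
Isochoric: P₃ = P₂(T₃/T₂) = 121.9 × (289/811.2) = 43.43 atm.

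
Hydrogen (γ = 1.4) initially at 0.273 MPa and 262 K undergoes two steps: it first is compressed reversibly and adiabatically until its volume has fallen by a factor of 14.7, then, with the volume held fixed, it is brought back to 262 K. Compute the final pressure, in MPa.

Adiabatic step (PV^γ = const): P₂ = 0.273×14.7^(1.4) = 11.76 MPa; T₂ = 262×14.7^(0.4) = 767.8 K.
Isochoric: P₃ = P₂(T₃/T₂) = 11.76 × (262/767.8) = 4.013 MPa.

P₃ ≈ 4.01 MPa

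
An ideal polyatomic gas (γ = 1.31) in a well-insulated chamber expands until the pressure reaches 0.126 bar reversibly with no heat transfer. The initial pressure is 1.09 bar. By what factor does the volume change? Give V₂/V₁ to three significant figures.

V₂/V₁ ≈ 5.19

From PV^γ = const, V₂/V₁ = (P₁/P₂)^(1/γ).
V₂/V₁ = (1.09/0.126)^(0.763) = 5.192.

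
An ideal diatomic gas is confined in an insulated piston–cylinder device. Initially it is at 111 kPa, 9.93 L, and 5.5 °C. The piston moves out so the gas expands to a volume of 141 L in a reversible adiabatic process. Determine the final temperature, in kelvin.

Adiabatic: T₁V₁^(γ−1) = T₂V₂^(γ−1) ⇒ T₂ = T₁ (V₁/V₂)^(γ−1).
γ = 7/5 for a diatomic ideal gas.
T₁ = 5.5 °C = 278.6 K.
T₂ = 278.6 × (9.93/141)^(2/5) = 96.42 K.

T₂ ≈ 96.4 K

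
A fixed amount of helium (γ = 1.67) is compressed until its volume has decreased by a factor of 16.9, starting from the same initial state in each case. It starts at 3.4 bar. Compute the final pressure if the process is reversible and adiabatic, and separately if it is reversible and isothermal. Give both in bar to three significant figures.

Isothermal: P₂ = P₁(V₁/V₂) = 3.4×16.9 = 57.46 bar.
Adiabatic: P₂ = P₁(V₁/V₂)^γ = 3.4×16.9^(1.67) = 382 bar.

adiabatic: 382 bar; isothermal: 57.5 bar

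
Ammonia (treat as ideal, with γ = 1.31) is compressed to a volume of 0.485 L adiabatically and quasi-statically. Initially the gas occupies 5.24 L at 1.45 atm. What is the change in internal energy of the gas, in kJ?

ΔU ≈ 2.71 kJ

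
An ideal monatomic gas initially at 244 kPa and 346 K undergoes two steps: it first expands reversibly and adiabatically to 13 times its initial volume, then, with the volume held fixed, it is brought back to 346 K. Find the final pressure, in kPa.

P₃ ≈ 18.8 kPa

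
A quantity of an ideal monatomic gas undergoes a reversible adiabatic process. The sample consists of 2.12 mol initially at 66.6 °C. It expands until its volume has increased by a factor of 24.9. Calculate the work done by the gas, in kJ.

For a reversible adiabat TV^(γ−1) is constant, so T₂ = T₁ (V₁/V₂)^(γ−1).
γ = 5/3 for a monatomic ideal gas, so γ−1 = 2/3.
T₁ = 66.6 °C = 339.8 K.
T₂ = 339.8 × (1/24.9)^(2/3) = 39.84 K.
Q = 0, so ΔU = W_on_gas = nCᵥΔT with Cᵥ = R/(γ−1) = 12.47 J/(mol·K).
ΔU = 2.12 × 12.47 × (39.84 − 339.8) = -7929 J.
Work done by the gas = −ΔU = 7929 J.

W ≈ 7.93 kJ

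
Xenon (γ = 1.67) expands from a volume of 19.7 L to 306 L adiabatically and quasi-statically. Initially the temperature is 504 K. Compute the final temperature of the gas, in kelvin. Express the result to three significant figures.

T₂ ≈ 80.2 K

For a reversible adiabat TV^(γ−1) is constant, so T₂ = T₁ (V₁/V₂)^(γ−1).
T₂ = 504 × (19.7/306)^(0.67) = 80.22 K.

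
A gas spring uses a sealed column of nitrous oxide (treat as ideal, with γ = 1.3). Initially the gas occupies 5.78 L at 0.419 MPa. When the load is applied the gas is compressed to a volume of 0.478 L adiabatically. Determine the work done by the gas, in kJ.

P₂ = P₁(V₁/V₂)^γ = 0.419×(5.78/0.478)^(1.3) = 10.7 MPa.
For a reversible adiabat, W_by_gas = (P₁V₁ − P₂V₂)/(γ−1).
W_by = (419000×0.00578 − 1.07×10^7×0.000478) / (0.3) = -8979 J.

W ≈ -8.98 kJ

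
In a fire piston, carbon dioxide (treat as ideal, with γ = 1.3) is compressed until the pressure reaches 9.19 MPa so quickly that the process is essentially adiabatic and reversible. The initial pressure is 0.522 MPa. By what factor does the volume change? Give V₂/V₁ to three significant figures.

From PV^γ = const, V₂/V₁ = (P₁/P₂)^(1/γ).
V₂/V₁ = (0.522/9.19)^(0.769) = 0.1101.

V₂/V₁ ≈ 0.110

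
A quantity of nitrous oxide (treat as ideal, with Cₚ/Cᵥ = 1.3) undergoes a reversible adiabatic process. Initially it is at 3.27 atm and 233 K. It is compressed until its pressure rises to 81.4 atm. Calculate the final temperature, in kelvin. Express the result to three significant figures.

T₂ ≈ 489 K

Adiabatic: T₂/T₁ = (P₂/P₁)^((γ−1)/γ).
T₂ = 233 × (81.4/3.27)^(0.231) = 489.2 K.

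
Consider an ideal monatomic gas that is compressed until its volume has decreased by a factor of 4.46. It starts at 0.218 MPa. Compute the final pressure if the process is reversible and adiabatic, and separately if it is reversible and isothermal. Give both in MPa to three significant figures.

For a monatomic ideal gas γ = 5/3.
Isothermal: P₂ = P₁(V₁/V₂) = 0.218×4.46 = 0.9723 MPa.
Adiabatic: P₂ = P₁(V₁/V₂)^γ = 0.218×4.46^(5/3) = 2.634 MPa.

adiabatic: 2.63 MPa; isothermal: 0.972 MPa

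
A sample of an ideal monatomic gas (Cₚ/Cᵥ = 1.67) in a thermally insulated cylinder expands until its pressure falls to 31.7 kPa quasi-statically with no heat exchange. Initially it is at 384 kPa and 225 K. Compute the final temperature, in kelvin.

Adiabatic: T₂/T₁ = (P₂/P₁)^((γ−1)/γ).
T₂ = 225 × (31.7/384)^(0.401) = 82.71 K.

T₂ ≈ 82.7 K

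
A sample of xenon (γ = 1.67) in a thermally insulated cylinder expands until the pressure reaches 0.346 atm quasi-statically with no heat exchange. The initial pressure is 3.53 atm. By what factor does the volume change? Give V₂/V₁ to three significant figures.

V₂/V₁ ≈ 4.02

From PV^γ = const, V₂/V₁ = (P₁/P₂)^(1/γ).
V₂/V₁ = (3.53/0.346)^(0.599) = 4.018.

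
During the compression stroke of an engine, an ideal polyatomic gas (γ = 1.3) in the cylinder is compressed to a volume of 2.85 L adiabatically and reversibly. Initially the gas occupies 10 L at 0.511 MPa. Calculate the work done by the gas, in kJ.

W ≈ -7.79 kJ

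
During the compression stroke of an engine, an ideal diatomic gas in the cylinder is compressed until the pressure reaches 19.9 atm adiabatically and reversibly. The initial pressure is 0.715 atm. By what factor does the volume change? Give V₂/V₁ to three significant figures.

V₂/V₁ ≈ 0.0929

From PV^γ = const, V₂/V₁ = (P₁/P₂)^(1/γ).
For a diatomic ideal gas γ = 7/5.
V₂/V₁ = (0.715/19.9)^(5/7) = 0.09294.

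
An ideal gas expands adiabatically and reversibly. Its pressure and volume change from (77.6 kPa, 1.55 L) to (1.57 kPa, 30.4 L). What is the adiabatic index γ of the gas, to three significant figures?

PV^γ = const ⇒ γ = ln(P₂/P₁) / ln(V₁/V₂).
γ = ln(1.57/77.6) / ln(1.55/30.4) = 1.311.

γ ≈ 1.31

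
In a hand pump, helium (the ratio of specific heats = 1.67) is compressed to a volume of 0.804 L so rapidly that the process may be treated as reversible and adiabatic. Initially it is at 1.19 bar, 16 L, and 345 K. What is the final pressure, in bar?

Adiabatic: P₁V₁^γ = P₂V₂^γ ⇒ P₂ = P₁ (V₁/V₂)^γ.
P₂ = 1.19 × (16/0.804)^(1.67) = 175.7 bar.

P₂ ≈ 176 bar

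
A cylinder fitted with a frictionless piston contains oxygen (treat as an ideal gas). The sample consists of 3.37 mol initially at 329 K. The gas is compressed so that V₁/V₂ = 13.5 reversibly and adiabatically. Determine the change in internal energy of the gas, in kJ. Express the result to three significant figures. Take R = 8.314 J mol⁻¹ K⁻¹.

ΔU ≈ 42.2 kJ

For a reversible adiabat TV^(γ−1) is constant, so T₂ = T₁ (V₁/V₂)^(γ−1).
γ = 7/5 for a diatomic ideal gas, so γ−1 = 2/5.
T₂ = 329 × 13.5^(2/5) = 931.8 K.
Q = 0, so ΔU = W_on_gas = nCᵥΔT with Cᵥ = R/(γ−1) = 20.79 J/(mol·K).
ΔU = 3.37 × 20.79 × (931.8 − 329) = 42220 J.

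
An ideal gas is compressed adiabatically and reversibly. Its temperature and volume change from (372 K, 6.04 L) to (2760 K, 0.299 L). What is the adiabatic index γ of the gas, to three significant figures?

TV^(γ−1) = const ⇒ γ − 1 = ln(T₂/T₁) / ln(V₁/V₂).
γ = 1 + ln(2760/372) / ln(6.04/0.299) = 1.667.

γ ≈ 1.67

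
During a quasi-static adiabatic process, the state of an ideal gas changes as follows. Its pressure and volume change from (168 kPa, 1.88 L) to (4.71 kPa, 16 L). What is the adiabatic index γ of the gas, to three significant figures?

γ ≈ 1.67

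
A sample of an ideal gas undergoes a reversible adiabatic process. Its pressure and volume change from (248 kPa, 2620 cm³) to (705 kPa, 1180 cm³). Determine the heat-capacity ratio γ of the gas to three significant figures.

PV^γ = const ⇒ γ = ln(P₂/P₁) / ln(V₁/V₂).
γ = ln(705/248) / ln(2620/1180) = 1.31.

γ ≈ 1.31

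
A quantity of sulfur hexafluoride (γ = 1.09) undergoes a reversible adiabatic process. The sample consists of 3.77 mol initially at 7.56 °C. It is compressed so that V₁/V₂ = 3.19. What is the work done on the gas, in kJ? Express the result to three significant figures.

For a reversible adiabat TV^(γ−1) is constant, so T₂ = T₁ (V₁/V₂)^(γ−1).
T₁ = 7.56 °C = 280.7 K.
T₂ = 280.7 × 3.19^(0.09) = 311.6 K.
Q = 0, so ΔU = W_on_gas = nCᵥΔT with Cᵥ = R/(γ−1) = 92.38 J/(mol·K).
ΔU = 3.77 × 92.38 × (311.6 − 280.7) = 10760 J.

W ≈ 10.8 kJ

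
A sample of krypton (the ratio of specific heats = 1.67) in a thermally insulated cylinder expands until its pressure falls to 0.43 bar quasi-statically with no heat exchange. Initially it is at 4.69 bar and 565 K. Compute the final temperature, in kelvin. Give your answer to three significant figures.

T₂ ≈ 217 K

Adiabatic: T₂/T₁ = (P₂/P₁)^((γ−1)/γ).
T₂ = 565 × (0.43/4.69)^(0.401) = 216.6 K.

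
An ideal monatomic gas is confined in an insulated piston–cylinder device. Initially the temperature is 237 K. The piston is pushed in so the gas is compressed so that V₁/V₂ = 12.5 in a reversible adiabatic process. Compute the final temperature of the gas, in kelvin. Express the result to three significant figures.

T₂ ≈ 1280 K

Adiabatic: T₁V₁^(γ−1) = T₂V₂^(γ−1) ⇒ T₂ = T₁ (V₁/V₂)^(γ−1).
For a monatomic ideal gas γ = 5/3, so γ−1 = 2/3.
T₂ = 237 × 12.5^(2/3) = 1277 K.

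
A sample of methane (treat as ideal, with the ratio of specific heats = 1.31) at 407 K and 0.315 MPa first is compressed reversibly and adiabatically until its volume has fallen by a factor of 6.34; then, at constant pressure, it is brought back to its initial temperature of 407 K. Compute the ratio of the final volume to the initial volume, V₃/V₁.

Adiabatic step: V₂/V₁ = 0.1577; T₂ = T₁·6.34^(0.31) = 721.5 K.
Isobaric step: V₃/V₂ = T₃/T₂ = 407/721.5.
V₃/V₁ = (V₂/V₁)(V₃/V₂) = 0.1577 × (407/721.5) = 0.08897.

V₃/V₁ ≈ 0.0890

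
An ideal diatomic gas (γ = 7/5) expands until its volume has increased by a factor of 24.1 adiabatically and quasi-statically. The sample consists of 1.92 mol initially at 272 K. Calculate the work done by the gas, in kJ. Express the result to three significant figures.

For a reversible adiabat TV^(γ−1) is constant, so T₂ = T₁ (V₁/V₂)^(γ−1).
T₂ = 272 × (1/24.1)^(2/5) = 76.17 K.
Q = 0, so ΔU = W_on_gas = nCᵥΔT with Cᵥ = R/(γ−1) = 20.79 J/(mol·K).
ΔU = 1.92 × 20.79 × (76.17 − 272) = -7815 J.
Work done by the gas = −ΔU = 7815 J.

W ≈ 7.82 kJ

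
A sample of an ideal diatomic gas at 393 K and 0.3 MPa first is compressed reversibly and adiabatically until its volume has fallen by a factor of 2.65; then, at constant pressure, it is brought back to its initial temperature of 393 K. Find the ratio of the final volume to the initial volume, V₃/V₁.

For a diatomic ideal gas γ = 7/5.
Adiabatic step: V₂/V₁ = 0.3774; T₂ = T₁·2.65^(2/5) = 580.4 K.
Isobaric step: V₃/V₂ = T₃/T₂ = 393/580.4.
V₃/V₁ = (V₂/V₁)(V₃/V₂) = 0.3774 × (393/580.4) = 0.2555.

V₃/V₁ ≈ 0.256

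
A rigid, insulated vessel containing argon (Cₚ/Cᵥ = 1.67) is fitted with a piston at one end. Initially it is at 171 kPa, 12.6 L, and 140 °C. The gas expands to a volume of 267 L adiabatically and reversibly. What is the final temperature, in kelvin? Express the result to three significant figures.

Adiabatic: T₁V₁^(γ−1) = T₂V₂^(γ−1) ⇒ T₂ = T₁ (V₁/V₂)^(γ−1).
T₁ = 140 °C = 413.1 K.
T₂ = 413.1 × (12.6/267)^(0.67) = 53.41 K.

T₂ ≈ 53.4 K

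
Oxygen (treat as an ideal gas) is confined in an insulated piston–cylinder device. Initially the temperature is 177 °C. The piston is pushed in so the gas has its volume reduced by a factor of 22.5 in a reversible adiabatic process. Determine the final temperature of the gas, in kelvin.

T₂ ≈ 1560 K

For a reversible adiabat TV^(γ−1) is constant, so T₂ = T₁ (V₁/V₂)^(γ−1).
For a diatomic ideal gas γ = 7/5, so γ−1 = 2/5.
T₁ = 177 °C = 450.1 K.
T₂ = 450.1 × 22.5^(2/5) = 1564 K.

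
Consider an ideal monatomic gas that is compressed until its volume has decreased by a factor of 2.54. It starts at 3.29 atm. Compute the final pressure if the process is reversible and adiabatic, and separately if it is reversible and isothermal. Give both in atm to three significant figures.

For a monatomic ideal gas γ = 5/3.
Isothermal: P₂ = P₁(V₁/V₂) = 3.29×2.54 = 8.357 atm.
Adiabatic: P₂ = P₁(V₁/V₂)^γ = 3.29×2.54^(5/3) = 15.56 atm.

adiabatic: 15.6 atm; isothermal: 8.36 atm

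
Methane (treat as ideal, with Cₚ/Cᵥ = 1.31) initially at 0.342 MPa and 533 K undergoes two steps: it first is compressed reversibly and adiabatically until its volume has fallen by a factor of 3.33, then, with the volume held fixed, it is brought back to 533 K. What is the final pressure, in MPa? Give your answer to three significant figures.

P₃ ≈ 1.14 MPa

Adiabatic step (PV^γ = const): P₂ = 0.342×3.33^(1.31) = 1.654 MPa; T₂ = 533×3.33^(0.31) = 773.9 K.
Isochoric: P₃ = P₂(T₃/T₂) = 1.654 × (533/773.9) = 1.139 MPa.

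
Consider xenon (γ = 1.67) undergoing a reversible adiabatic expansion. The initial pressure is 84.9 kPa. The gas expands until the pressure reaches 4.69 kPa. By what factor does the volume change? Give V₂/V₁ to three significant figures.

From PV^γ = const, V₂/V₁ = (P₁/P₂)^(1/γ).
V₂/V₁ = (84.9/4.69)^(0.599) = 5.664.

V₂/V₁ ≈ 5.66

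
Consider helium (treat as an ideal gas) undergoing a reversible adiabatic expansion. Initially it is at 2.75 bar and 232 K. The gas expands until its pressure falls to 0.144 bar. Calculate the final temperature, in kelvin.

T₂ ≈ 71.3 K

Along an adiabat T P^((1−γ)/γ) is constant, so T₂ = T₁ (P₂/P₁)^((γ−1)/γ).
For a monatomic ideal gas γ = 5/3, so (γ−1)/γ = 2/5.
T₂ = 232 × (0.144/2.75)^(2/5) = 71.3 K.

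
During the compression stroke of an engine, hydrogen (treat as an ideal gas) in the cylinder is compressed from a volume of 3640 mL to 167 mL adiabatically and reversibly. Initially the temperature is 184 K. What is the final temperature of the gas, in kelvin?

T₂ ≈ 631 K

For a reversible adiabat TV^(γ−1) is constant, so T₂ = T₁ (V₁/V₂)^(γ−1).
For a diatomic ideal gas γ = 7/5, so γ−1 = 2/5.
T₂ = 184 × (3640/167)^(2/5) = 631.2 K.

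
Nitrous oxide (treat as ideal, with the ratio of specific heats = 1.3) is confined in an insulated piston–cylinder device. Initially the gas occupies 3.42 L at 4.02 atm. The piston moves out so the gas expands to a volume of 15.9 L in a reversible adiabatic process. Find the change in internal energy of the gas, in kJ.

P₂ = P₁(V₁/V₂)^γ = 4.02×(3.42/15.9)^(1.3) = 0.5453 atm.
For a reversible adiabat, W_by_gas = (P₁V₁ − P₂V₂)/(γ−1).
W_by = (407300×0.00342 − 55250×0.0159) / (0.3) = 1715 J.
Q = 0 ⇒ ΔU = −W_by = -1715 J.

ΔU ≈ -1.72 kJ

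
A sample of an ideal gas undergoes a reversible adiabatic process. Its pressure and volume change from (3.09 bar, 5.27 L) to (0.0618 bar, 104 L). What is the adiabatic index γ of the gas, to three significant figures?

PV^γ = const ⇒ γ = ln(P₂/P₁) / ln(V₁/V₂).
γ = ln(0.0618/3.09) / ln(5.27/104) = 1.312.

γ ≈ 1.31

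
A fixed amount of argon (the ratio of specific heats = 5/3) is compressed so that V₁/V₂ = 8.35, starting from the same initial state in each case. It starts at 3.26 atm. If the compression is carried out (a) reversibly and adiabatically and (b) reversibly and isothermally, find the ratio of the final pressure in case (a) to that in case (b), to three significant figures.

Isothermal: P_b = P₁(V₁/V₂) = 3.26×8.35.
Adiabatic: P_a = P₁(V₁/V₂)^γ = 3.26×8.35^(5/3).
P_a/P_b = (V₁/V₂)^(γ−1) = 8.35^(2/3) = 4.116.

P_adiabatic / P_isothermal ≈ 4.12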